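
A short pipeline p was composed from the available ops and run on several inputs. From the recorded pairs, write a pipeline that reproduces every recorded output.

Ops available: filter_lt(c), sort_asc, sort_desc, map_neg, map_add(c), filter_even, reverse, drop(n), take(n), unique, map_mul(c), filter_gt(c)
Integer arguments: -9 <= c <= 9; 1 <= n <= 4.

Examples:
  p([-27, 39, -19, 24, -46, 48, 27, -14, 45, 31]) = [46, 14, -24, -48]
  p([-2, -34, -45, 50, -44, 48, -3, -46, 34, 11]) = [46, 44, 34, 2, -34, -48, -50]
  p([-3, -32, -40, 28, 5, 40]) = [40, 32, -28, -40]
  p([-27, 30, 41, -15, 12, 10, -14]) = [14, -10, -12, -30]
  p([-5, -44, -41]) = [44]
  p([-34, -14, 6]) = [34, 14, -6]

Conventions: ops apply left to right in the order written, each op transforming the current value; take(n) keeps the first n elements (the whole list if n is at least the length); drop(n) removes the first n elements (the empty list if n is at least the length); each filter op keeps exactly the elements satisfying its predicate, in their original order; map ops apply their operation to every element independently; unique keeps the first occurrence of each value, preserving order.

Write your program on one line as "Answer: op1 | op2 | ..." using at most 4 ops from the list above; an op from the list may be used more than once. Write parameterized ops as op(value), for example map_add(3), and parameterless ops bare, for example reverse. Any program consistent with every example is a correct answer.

map_mul(-1) | sort_desc | filter_even

Check, running the answer program on each example:
  [-27, 39, -19, 24, -46, 48, 27, -14, 45, 31] -> [27, -39, 19, -24, 46, -48, -27, 14, -45, -31] -> [46, 27, 19, 14, -24, -27, -31, -39, -45, -48] -> [46, 14, -24, -48]
  [-2, -34, -45, 50, -44, 48, -3, -46, 34, 11] -> [2, 34, 45, -50, 44, -48, 3, 46, -34, -11] -> [46, 45, 44, 34, 3, 2, -11, -34, -48, -50] -> [46, 44, 34, 2, -34, -48, -50]
  [-3, -32, -40, 28, 5, 40] -> [3, 32, 40, -28, -5, -40] -> [40, 32, 3, -5, -28, -40] -> [40, 32, -28, -40]
  [-27, 30, 41, -15, 12, 10, -14] -> [27, -30, -41, 15, -12, -10, 14] -> [27, 15, 14, -10, -12, -30, -41] -> [14, -10, -12, -30]
  [-5, -44, -41] -> [5, 44, 41] -> [44, 41, 5] -> [44]
  [-34, -14, 6] -> [34, 14, -6] -> [34, 14, -6] -> [34, 14, -6]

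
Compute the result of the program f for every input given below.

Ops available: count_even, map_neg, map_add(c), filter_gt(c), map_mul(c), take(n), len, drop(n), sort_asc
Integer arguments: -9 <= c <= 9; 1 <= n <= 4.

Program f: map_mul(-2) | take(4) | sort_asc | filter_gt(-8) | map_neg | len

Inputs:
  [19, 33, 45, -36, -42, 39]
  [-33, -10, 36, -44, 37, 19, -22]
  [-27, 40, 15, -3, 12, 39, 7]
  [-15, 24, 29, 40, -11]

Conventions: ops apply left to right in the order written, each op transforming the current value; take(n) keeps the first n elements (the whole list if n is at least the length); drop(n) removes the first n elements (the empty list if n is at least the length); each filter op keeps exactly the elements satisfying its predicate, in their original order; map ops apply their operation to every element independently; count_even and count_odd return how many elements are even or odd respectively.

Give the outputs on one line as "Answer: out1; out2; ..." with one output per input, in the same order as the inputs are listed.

1; 3; 2; 1

Execution, op by op:
  [19, 33, 45, -36, -42, 39] -> [-38, -66, -90, 72, 84, -78] -> [-38, -66, -90, 72] -> [-90, -66, -38, 72] -> [72] -> [-72] -> 1
  [-33, -10, 36, -44, 37, 19, -22] -> [66, 20, -72, 88, -74, -38, 44] -> [66, 20, -72, 88] -> [-72, 20, 66, 88] -> [20, 66, 88] -> [-20, -66, -88] -> 3
  [-27, 40, 15, -3, 12, 39, 7] -> [54, -80, -30, 6, -24, -78, -14] -> [54, -80, -30, 6] -> [-80, -30, 6, 54] -> [6, 54] -> [-6, -54] -> 2
  [-15, 24, 29, 40, -11] -> [30, -48, -58, -80, 22] -> [30, -48, -58, -80] -> [-80, -58, -48, 30] -> [30] -> [-30] -> 1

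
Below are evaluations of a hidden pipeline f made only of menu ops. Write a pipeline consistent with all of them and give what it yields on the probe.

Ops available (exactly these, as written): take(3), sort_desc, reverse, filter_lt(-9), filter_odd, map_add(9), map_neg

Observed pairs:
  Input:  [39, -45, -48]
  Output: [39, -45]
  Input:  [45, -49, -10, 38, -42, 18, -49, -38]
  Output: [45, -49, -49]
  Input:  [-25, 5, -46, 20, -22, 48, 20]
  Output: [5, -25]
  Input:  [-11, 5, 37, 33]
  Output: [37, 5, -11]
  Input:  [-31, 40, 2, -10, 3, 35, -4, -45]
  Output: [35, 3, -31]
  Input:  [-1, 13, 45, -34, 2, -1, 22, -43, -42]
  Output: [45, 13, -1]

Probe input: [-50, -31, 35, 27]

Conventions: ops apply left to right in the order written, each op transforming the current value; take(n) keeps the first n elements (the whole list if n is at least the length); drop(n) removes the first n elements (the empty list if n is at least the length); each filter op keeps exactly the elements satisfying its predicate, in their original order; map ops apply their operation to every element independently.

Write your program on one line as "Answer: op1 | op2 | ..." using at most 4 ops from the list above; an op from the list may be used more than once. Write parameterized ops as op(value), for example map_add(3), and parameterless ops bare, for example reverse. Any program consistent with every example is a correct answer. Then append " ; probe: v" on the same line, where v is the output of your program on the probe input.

filter_odd | take(3) | sort_desc ; probe: [35, 27, -31]

Check, running the answer program on each example:
  [39, -45, -48] -> [39, -45] -> [39, -45] -> [39, -45]
  [45, -49, -10, 38, -42, 18, -49, -38] -> [45, -49, -49] -> [45, -49, -49] -> [45, -49, -49]
  [-25, 5, -46, 20, -22, 48, 20] -> [-25, 5] -> [-25, 5] -> [5, -25]
  [-11, 5, 37, 33] -> [-11, 5, 37, 33] -> [-11, 5, 37] -> [37, 5, -11]
  [-31, 40, 2, -10, 3, 35, -4, -45] -> [-31, 3, 35, -45] -> [-31, 3, 35] -> [35, 3, -31]
  [-1, 13, 45, -34, 2, -1, 22, -43, -42] -> [-1, 13, 45, -1, -43] -> [-1, 13, 45] -> [45, 13, -1]
  probe: [-50, -31, 35, 27] -> [-31, 35, 27] -> [-31, 35, 27] -> [35, 27, -31]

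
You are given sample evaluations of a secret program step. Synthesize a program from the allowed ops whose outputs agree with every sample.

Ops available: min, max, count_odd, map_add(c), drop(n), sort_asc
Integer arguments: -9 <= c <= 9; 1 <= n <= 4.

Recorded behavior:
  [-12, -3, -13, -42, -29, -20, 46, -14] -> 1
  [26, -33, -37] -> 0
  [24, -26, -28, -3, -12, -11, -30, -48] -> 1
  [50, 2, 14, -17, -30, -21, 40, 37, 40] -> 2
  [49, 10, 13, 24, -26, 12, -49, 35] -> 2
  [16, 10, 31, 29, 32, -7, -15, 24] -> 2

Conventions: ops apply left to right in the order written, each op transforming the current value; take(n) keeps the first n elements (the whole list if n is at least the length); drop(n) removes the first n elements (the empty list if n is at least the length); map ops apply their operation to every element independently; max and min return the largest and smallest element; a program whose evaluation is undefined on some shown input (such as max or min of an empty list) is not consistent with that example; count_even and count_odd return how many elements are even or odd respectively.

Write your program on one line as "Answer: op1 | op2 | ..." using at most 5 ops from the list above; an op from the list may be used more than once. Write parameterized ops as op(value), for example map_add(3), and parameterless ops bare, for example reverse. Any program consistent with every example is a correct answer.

map_add(-3) | map_add(-3) | drop(4) | sort_asc | count_odd

Check, running the answer program on each example:
  [-12, -3, -13, -42, -29, -20, 46, -14] -> [-15, -6, -16, -45, -32, -23, 43, -17] -> [-18, -9, -19, -48, -35, -26, 40, -20] -> [-35, -26, 40, -20] -> [-35, -26, -20, 40] -> 1
  [26, -33, -37] -> [23, -36, -40] -> [20, -39, -43] -> [] -> [] -> 0
  [24, -26, -28, -3, -12, -11, -30, -48] -> [21, -29, -31, -6, -15, -14, -33, -51] -> [18, -32, -34, -9, -18, -17, -36, -54] -> [-18, -17, -36, -54] -> [-54, -36, -18, -17] -> 1
  [50, 2, 14, -17, -30, -21, 40, 37, 40] -> [47, -1, 11, -20, -33, -24, 37, 34, 37] -> [44, -4, 8, -23, -36, -27, 34, 31, 34] -> [-36, -27, 34, 31, 34] -> [-36, -27, 31, 34, 34] -> 2
  [49, 10, 13, 24, -26, 12, -49, 35] -> [46, 7, 10, 21, -29, 9, -52, 32] -> [43, 4, 7, 18, -32, 6, -55, 29] -> [-32, 6, -55, 29] -> [-55, -32, 6, 29] -> 2
  [16, 10, 31, 29, 32, -7, -15, 24] -> [13, 7, 28, 26, 29, -10, -18, 21] -> [10, 4, 25, 23, 26, -13, -21, 18] -> [26, -13, -21, 18] -> [-21, -13, 18, 26] -> 2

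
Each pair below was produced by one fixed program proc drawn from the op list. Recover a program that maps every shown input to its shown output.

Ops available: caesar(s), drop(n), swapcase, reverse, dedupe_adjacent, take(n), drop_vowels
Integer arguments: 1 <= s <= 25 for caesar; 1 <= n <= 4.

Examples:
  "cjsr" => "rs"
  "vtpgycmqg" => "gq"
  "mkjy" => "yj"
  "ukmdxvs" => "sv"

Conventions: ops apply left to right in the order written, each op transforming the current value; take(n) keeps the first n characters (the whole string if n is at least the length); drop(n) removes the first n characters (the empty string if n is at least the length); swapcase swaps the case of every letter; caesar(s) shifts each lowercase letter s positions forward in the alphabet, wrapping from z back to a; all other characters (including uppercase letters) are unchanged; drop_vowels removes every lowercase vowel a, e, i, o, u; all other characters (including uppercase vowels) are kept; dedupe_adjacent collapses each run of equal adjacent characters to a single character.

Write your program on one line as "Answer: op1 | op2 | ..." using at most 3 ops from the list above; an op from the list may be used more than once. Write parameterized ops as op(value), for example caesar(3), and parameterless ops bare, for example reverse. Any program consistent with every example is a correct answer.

reverse | take(2)

Check, running the answer program on each example:
  "cjsr" -> "rsjc" -> "rs"
  "vtpgycmqg" -> "gqmcygptv" -> "gq"
  "mkjy" -> "yjkm" -> "yj"
  "ukmdxvs" -> "svxdmku" -> "sv"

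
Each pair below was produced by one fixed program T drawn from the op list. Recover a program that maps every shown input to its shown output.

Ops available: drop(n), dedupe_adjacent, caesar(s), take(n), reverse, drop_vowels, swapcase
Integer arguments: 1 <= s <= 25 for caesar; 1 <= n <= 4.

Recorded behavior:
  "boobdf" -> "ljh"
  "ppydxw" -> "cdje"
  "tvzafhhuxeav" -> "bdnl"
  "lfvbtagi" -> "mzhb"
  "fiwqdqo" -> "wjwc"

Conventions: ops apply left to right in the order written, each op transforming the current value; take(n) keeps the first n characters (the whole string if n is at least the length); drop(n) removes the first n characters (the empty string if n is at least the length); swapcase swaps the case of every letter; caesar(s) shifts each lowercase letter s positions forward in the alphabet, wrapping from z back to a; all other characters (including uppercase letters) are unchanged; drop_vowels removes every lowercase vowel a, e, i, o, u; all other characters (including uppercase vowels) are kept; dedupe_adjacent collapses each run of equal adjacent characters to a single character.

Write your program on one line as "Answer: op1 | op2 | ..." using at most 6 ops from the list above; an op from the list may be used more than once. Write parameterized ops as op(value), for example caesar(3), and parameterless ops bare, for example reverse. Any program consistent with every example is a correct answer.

drop_vowels | dedupe_adjacent | caesar(13) | reverse | take(4) | caesar(19)

Check, running the answer program on each example:
  "boobdf" -> "bbdf" -> "bdf" -> "oqs" -> "sqo" -> "sqo" -> "ljh"
  "ppydxw" -> "ppydxw" -> "pydxw" -> "clqkj" -> "jkqlc" -> "jkql" -> "cdje"
  "tvzafhhuxeav" -> "tvzfhhxv" -> "tvzfhxv" -> "gimsuki" -> "ikusmig" -> "ikus" -> "bdnl"
  "lfvbtagi" -> "lfvbtg" -> "lfvbtg" -> "ysiogt" -> "tgoisy" -> "tgoi" -> "mzhb"
  "fiwqdqo" -> "fwqdq" -> "fwqdq" -> "sjdqd" -> "dqdjs" -> "dqdj" -> "wjwc"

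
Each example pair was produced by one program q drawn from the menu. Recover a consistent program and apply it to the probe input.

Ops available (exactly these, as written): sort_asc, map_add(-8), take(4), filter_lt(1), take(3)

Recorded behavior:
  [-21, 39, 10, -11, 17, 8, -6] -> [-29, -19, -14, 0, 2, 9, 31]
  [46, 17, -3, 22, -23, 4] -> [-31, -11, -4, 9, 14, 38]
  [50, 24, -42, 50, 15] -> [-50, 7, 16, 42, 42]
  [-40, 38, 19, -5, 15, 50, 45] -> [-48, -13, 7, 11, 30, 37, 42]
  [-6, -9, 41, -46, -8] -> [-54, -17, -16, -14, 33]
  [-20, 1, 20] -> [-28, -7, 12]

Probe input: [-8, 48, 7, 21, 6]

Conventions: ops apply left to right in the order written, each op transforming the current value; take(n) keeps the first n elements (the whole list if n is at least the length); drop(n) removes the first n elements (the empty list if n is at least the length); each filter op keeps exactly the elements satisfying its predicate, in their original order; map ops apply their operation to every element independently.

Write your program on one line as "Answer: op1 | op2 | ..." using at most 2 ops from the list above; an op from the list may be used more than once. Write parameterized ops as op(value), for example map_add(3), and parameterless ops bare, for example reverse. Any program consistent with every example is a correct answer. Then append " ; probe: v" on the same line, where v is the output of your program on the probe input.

sort_asc | map_add(-8) ; probe: [-16, -2, -1, 13, 40]

Check, running the answer program on each example:
  [-21, 39, 10, -11, 17, 8, -6] -> [-21, -11, -6, 8, 10, 17, 39] -> [-29, -19, -14, 0, 2, 9, 31]
  [46, 17, -3, 22, -23, 4] -> [-23, -3, 4, 17, 22, 46] -> [-31, -11, -4, 9, 14, 38]
  [50, 24, -42, 50, 15] -> [-42, 15, 24, 50, 50] -> [-50, 7, 16, 42, 42]
  [-40, 38, 19, -5, 15, 50, 45] -> [-40, -5, 15, 19, 38, 45, 50] -> [-48, -13, 7, 11, 30, 37, 42]
  [-6, -9, 41, -46, -8] -> [-46, -9, -8, -6, 41] -> [-54, -17, -16, -14, 33]
  [-20, 1, 20] -> [-20, 1, 20] -> [-28, -7, 12]
  probe: [-8, 48, 7, 21, 6] -> [-8, 6, 7, 21, 48] -> [-16, -2, -1, 13, 40]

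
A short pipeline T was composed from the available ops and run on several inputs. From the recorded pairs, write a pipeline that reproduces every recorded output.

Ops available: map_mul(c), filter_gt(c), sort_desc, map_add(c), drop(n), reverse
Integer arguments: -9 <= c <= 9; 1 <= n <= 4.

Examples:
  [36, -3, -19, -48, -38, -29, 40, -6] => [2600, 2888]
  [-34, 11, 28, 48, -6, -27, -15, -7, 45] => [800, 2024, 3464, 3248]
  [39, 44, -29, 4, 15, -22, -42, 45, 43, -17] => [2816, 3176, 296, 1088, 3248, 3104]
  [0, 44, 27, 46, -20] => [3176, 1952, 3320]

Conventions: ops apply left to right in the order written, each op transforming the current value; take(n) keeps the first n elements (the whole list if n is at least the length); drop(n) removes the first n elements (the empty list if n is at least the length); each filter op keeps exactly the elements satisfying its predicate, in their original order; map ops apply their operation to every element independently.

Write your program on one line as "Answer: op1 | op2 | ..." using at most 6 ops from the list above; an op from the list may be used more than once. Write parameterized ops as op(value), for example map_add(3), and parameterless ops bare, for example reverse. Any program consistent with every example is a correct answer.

filter_gt(-8) | map_mul(-2) | map_mul(-4) | map_mul(9) | filter_gt(8) | map_add(8)

Check, running the answer program on each example:
  [36, -3, -19, -48, -38, -29, 40, -6] -> [36, -3, 40, -6] -> [-72, 6, -80, 12] -> [288, -24, 320, -48] -> [2592, -216, 2880, -432] -> [2592, 2880] -> [2600, 2888]
  [-34, 11, 28, 48, -6, -27, -15, -7, 45] -> [11, 28, 48, -6, -7, 45] -> [-22, -56, -96, 12, 14, -90] -> [88, 224, 384, -48, -56, 360] -> [792, 2016, 3456, -432, -504, 3240] -> [792, 2016, 3456, 3240] -> [800, 2024, 3464, 3248]
  [39, 44, -29, 4, 15, -22, -42, 45, 43, -17] -> [39, 44, 4, 15, 45, 43] -> [-78, -88, -8, -30, -90, -86] -> [312, 352, 32, 120, 360, 344] -> [2808, 3168, 288, 1080, 3240, 3096] -> [2808, 3168, 288, 1080, 3240, 3096] -> [2816, 3176, 296, 1088, 3248, 3104]
  [0, 44, 27, 46, -20] -> [0, 44, 27, 46] -> [0, -88, -54, -92] -> [0, 352, 216, 368] -> [0, 3168, 1944, 3312] -> [3168, 1944, 3312] -> [3176, 1952, 3320]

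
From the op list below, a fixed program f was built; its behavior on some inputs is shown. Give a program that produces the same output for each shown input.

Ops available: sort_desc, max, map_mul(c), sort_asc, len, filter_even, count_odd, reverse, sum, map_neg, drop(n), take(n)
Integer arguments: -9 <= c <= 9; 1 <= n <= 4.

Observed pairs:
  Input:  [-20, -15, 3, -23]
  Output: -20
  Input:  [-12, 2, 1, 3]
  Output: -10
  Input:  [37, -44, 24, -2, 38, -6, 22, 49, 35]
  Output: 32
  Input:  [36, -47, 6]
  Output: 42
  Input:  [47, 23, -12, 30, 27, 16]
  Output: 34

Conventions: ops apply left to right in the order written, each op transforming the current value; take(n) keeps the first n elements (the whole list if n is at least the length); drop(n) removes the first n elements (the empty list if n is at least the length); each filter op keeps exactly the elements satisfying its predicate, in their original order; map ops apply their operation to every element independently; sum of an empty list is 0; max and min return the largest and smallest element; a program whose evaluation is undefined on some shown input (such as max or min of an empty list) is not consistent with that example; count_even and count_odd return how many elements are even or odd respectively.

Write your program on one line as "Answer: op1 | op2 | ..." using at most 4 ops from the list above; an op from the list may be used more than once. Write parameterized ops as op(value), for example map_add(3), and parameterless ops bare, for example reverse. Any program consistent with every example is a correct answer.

filter_even | sort_asc | reverse | sum

Check, running the answer program on each example:
  [-20, -15, 3, -23] -> [-20] -> [-20] -> [-20] -> -20
  [-12, 2, 1, 3] -> [-12, 2] -> [-12, 2] -> [2, -12] -> -10
  [37, -44, 24, -2, 38, -6, 22, 49, 35] -> [-44, 24, -2, 38, -6, 22] -> [-44, -6, -2, 22, 24, 38] -> [38, 24, 22, -2, -6, -44] -> 32
  [36, -47, 6] -> [36, 6] -> [6, 36] -> [36, 6] -> 42
  [47, 23, -12, 30, 27, 16] -> [-12, 30, 16] -> [-12, 16, 30] -> [30, 16, -12] -> 34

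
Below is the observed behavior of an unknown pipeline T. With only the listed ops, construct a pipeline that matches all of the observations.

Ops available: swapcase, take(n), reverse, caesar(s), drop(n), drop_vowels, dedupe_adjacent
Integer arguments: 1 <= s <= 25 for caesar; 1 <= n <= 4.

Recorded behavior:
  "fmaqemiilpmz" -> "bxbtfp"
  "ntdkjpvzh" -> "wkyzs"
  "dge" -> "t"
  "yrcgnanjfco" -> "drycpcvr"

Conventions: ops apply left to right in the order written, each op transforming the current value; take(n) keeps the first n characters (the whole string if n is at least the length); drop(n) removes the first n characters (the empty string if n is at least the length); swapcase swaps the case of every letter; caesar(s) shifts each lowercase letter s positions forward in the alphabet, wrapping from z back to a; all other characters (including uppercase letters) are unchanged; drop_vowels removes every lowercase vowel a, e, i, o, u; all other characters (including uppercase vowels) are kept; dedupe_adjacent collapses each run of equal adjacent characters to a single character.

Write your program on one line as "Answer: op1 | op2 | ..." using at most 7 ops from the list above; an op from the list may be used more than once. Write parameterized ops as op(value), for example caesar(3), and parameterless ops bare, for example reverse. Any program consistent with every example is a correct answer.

drop(1) | drop(1) | dedupe_adjacent | caesar(15) | drop_vowels | reverse

Check, running the answer program on each example:
  "fmaqemiilpmz" -> "maqemiilpmz" -> "aqemiilpmz" -> "aqemilpmz" -> "pftbxaebo" -> "pftbxb" -> "bxbtfp"
  "ntdkjpvzh" -> "tdkjpvzh" -> "dkjpvzh" -> "dkjpvzh" -> "szyekow" -> "szykw" -> "wkyzs"
  "dge" -> "ge" -> "e" -> "e" -> "t" -> "t" -> "t"
  "yrcgnanjfco" -> "rcgnanjfco" -> "cgnanjfco" -> "cgnanjfco" -> "rvcpcyurd" -> "rvcpcyrd" -> "drycpcvr"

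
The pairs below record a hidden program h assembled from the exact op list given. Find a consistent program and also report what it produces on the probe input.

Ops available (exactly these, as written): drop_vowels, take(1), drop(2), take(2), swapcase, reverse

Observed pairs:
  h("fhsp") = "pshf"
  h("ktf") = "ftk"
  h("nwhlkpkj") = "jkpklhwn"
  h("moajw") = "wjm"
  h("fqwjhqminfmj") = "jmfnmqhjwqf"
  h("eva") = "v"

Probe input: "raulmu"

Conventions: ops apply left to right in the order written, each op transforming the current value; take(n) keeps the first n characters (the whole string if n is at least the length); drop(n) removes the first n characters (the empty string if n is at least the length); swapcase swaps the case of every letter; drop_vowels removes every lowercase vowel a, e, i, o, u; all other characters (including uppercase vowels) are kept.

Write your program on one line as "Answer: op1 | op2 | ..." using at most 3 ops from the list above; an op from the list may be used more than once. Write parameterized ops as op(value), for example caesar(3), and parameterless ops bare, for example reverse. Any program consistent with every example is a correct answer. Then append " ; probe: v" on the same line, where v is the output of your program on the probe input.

reverse | drop_vowels ; probe: "mlr"

Check, running the answer program on each example:
  "fhsp" -> "pshf" -> "pshf"
  "ktf" -> "ftk" -> "ftk"
  "nwhlkpkj" -> "jkpklhwn" -> "jkpklhwn"
  "moajw" -> "wjaom" -> "wjm"
  "fqwjhqminfmj" -> "jmfnimqhjwqf" -> "jmfnmqhjwqf"
  "eva" -> "ave" -> "v"
  probe: "raulmu" -> "umluar" -> "mlr"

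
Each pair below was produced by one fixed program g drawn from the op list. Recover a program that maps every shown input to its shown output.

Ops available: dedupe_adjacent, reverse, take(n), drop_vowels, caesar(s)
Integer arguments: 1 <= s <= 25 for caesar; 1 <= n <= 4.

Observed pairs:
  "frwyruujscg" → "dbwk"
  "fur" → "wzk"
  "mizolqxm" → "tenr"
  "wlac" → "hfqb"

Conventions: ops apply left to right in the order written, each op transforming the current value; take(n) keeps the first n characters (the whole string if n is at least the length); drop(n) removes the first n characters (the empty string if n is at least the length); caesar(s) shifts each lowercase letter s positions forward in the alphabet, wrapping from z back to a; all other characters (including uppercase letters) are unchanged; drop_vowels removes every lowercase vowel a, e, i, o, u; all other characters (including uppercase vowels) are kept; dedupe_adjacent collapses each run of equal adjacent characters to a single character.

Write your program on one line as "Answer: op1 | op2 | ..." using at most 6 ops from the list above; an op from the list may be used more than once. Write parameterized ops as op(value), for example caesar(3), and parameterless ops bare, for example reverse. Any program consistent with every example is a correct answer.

dedupe_adjacent | take(4) | reverse | caesar(16) | caesar(15)

Check, running the answer program on each example:
  "frwyruujscg" -> "frwyrujscg" -> "frwy" -> "ywrf" -> "omhv" -> "dbwk"
  "fur" -> "fur" -> "fur" -> "ruf" -> "hkv" -> "wzk"
  "mizolqxm" -> "mizolqxm" -> "mizo" -> "ozim" -> "epyc" -> "tenr"
  "wlac" -> "wlac" -> "wlac" -> "calw" -> "sqbm" -> "hfqb"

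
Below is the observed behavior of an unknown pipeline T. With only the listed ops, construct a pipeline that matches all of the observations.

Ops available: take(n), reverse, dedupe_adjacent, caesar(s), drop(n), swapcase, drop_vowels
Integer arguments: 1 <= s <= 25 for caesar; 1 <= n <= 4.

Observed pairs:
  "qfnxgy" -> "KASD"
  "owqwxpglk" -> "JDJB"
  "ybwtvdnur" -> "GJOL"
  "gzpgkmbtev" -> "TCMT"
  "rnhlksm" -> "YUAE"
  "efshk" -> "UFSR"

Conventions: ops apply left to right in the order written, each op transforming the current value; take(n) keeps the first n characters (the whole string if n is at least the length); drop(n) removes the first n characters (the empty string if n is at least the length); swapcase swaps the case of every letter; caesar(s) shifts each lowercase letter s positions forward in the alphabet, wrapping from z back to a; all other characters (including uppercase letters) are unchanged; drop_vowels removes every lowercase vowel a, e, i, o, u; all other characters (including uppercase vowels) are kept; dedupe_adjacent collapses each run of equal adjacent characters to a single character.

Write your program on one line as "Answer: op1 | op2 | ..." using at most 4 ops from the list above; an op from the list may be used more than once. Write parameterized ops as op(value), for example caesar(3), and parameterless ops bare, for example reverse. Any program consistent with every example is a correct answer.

caesar(13) | take(4) | reverse | swapcase

Check, running the answer program on each example:
  "qfnxgy" -> "dsaktl" -> "dsak" -> "kasd" -> "KASD"
  "owqwxpglk" -> "bjdjkctyx" -> "bjdj" -> "jdjb" -> "JDJB"
  "ybwtvdnur" -> "lojgiqahe" -> "lojg" -> "gjol" -> "GJOL"
  "gzpgkmbtev" -> "tmctxzogri" -> "tmct" -> "tcmt" -> "TCMT"
  "rnhlksm" -> "eauyxfz" -> "eauy" -> "yuae" -> "YUAE"
  "efshk" -> "rsfux" -> "rsfu" -> "ufsr" -> "UFSR"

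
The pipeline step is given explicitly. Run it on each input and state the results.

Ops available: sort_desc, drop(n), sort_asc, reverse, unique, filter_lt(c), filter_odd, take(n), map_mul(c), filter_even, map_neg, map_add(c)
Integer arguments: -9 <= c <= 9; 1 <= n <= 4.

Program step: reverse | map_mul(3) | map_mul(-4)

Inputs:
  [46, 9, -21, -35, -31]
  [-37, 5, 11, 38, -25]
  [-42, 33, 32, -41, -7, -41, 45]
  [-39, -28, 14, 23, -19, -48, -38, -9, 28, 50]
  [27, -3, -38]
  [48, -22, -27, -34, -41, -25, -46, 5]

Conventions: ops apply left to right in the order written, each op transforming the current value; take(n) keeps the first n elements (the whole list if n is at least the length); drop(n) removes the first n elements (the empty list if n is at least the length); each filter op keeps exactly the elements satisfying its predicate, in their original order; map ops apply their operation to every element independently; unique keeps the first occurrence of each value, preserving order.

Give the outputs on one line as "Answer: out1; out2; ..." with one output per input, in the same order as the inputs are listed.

[372, 420, 252, -108, -552]; [300, -456, -132, -60, 444]; [-540, 492, 84, 492, -384, -396, 504]; [-600, -336, 108, 456, 576, 228, -276, -168, 336, 468]; [456, 36, -324]; [-60, 552, 300, 492, 408, 324, 264, -576]

Execution, op by op:
  [46, 9, -21, -35, -31] -> [-31, -35, -21, 9, 46] -> [-93, -105, -63, 27, 138] -> [372, 420, 252, -108, -552]
  [-37, 5, 11, 38, -25] -> [-25, 38, 11, 5, -37] -> [-75, 114, 33, 15, -111] -> [300, -456, -132, -60, 444]
  [-42, 33, 32, -41, -7, -41, 45] -> [45, -41, -7, -41, 32, 33, -42] -> [135, -123, -21, -123, 96, 99, -126] -> [-540, 492, 84, 492, -384, -396, 504]
  [-39, -28, 14, 23, -19, -48, -38, -9, 28, 50] -> [50, 28, -9, -38, -48, -19, 23, 14, -28, -39] -> [150, 84, -27, -114, -144, -57, 69, 42, -84, -117] -> [-600, -336, 108, 456, 576, 228, -276, -168, 336, 468]
  [27, -3, -38] -> [-38, -3, 27] -> [-114, -9, 81] -> [456, 36, -324]
  [48, -22, -27, -34, -41, -25, -46, 5] -> [5, -46, -25, -41, -34, -27, -22, 48] -> [15, -138, -75, -123, -102, -81, -66, 144] -> [-60, 552, 300, 492, 408, 324, 264, -576]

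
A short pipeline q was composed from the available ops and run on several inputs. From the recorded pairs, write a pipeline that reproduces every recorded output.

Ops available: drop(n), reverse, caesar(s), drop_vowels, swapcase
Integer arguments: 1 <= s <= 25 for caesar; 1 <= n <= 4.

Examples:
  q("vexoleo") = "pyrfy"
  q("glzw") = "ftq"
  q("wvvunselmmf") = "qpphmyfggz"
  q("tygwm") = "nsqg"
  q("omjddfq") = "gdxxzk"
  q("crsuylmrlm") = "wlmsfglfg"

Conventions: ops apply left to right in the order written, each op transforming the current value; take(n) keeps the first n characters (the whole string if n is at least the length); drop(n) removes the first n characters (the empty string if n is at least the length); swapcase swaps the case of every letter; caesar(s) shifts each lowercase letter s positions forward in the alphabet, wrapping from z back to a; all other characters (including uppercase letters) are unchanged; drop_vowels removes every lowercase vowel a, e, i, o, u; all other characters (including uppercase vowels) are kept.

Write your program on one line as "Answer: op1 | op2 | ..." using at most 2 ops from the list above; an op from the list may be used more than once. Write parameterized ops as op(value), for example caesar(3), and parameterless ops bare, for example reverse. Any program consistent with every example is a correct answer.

caesar(20) | drop_vowels

Check, running the answer program on each example:
  "vexoleo" -> "pyrifyi" -> "pyrfy"
  "glzw" -> "aftq" -> "ftq"
  "wvvunselmmf" -> "qppohmyfggz" -> "qpphmyfggz"
  "tygwm" -> "nsaqg" -> "nsqg"
  "omjddfq" -> "igdxxzk" -> "gdxxzk"
  "crsuylmrlm" -> "wlmosfglfg" -> "wlmsfglfg"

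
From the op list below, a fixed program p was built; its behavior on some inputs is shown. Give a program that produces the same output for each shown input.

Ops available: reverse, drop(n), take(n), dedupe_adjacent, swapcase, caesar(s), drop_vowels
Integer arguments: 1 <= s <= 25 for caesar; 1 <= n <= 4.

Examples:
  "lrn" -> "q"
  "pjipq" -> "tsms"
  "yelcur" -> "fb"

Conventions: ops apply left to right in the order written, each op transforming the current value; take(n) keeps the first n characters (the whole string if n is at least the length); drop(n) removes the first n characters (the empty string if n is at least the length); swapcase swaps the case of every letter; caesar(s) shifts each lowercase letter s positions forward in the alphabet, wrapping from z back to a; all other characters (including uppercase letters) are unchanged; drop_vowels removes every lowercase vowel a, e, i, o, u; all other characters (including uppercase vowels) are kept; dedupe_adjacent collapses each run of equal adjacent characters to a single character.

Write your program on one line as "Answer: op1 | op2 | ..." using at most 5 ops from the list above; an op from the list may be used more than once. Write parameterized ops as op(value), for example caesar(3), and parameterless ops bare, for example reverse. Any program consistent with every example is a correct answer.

drop_vowels | reverse | caesar(3) | drop_vowels

Check, running the answer program on each example:
  "lrn" -> "lrn" -> "nrl" -> "quo" -> "q"
  "pjipq" -> "pjpq" -> "qpjp" -> "tsms" -> "tsms"
  "yelcur" -> "ylcr" -> "rcly" -> "ufob" -> "fb"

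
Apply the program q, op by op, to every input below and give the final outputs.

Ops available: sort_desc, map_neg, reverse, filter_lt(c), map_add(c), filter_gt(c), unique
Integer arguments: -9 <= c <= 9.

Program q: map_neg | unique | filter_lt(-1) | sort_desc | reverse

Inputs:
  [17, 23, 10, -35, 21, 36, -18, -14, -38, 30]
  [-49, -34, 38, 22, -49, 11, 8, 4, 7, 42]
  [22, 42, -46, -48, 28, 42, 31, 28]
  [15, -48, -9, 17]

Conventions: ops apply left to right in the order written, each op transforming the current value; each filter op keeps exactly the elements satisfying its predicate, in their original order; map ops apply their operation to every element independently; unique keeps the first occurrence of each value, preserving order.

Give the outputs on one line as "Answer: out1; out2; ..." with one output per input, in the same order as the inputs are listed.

[-36, -30, -23, -21, -17, -10]; [-42, -38, -22, -11, -8, -7, -4]; [-42, -31, -28, -22]; [-17, -15]

Execution, op by op:
  [17, 23, 10, -35, 21, 36, -18, -14, -38, 30] -> [-17, -23, -10, 35, -21, -36, 18, 14, 38, -30] -> [-17, -23, -10, 35, -21, -36, 18, 14, 38, -30] -> [-17, -23, -10, -21, -36, -30] -> [-10, -17, -21, -23, -30, -36] -> [-36, -30, -23, -21, -17, -10]
  [-49, -34, 38, 22, -49, 11, 8, 4, 7, 42] -> [49, 34, -38, -22, 49, -11, -8, -4, -7, -42] -> [49, 34, -38, -22, -11, -8, -4, -7, -42] -> [-38, -22, -11, -8, -4, -7, -42] -> [-4, -7, -8, -11, -22, -38, -42] -> [-42, -38, -22, -11, -8, -7, -4]
  [22, 42, -46, -48, 28, 42, 31, 28] -> [-22, -42, 46, 48, -28, -42, -31, -28] -> [-22, -42, 46, 48, -28, -31] -> [-22, -42, -28, -31] -> [-22, -28, -31, -42] -> [-42, -31, -28, -22]
  [15, -48, -9, 17] -> [-15, 48, 9, -17] -> [-15, 48, 9, -17] -> [-15, -17] -> [-15, -17] -> [-17, -15]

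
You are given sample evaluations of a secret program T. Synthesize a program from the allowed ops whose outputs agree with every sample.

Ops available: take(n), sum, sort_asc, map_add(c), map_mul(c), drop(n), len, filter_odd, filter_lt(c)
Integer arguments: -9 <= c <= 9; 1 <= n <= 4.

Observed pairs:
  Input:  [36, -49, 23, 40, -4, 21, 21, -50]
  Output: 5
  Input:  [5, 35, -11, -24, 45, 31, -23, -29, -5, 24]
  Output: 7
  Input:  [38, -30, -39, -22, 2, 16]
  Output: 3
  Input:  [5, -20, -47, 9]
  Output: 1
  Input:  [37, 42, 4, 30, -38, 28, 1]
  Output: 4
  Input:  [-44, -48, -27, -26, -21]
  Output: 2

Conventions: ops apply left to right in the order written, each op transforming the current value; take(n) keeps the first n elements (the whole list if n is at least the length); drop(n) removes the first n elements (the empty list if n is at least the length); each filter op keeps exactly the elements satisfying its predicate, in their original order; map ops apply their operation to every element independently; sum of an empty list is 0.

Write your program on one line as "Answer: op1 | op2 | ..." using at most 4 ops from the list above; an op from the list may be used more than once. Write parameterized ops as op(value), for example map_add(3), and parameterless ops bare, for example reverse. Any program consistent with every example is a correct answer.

map_mul(6) | drop(3) | sort_asc | len

Check, running the answer program on each example:
  [36, -49, 23, 40, -4, 21, 21, -50] -> [216, -294, 138, 240, -24, 126, 126, -300] -> [240, -24, 126, 126, -300] -> [-300, -24, 126, 126, 240] -> 5
  [5, 35, -11, -24, 45, 31, -23, -29, -5, 24] -> [30, 210, -66, -144, 270, 186, -138, -174, -30, 144] -> [-144, 270, 186, -138, -174, -30, 144] -> [-174, -144, -138, -30, 144, 186, 270] -> 7
  [38, -30, -39, -22, 2, 16] -> [228, -180, -234, -132, 12, 96] -> [-132, 12, 96] -> [-132, 12, 96] -> 3
  [5, -20, -47, 9] -> [30, -120, -282, 54] -> [54] -> [54] -> 1
  [37, 42, 4, 30, -38, 28, 1] -> [222, 252, 24, 180, -228, 168, 6] -> [180, -228, 168, 6] -> [-228, 6, 168, 180] -> 4
  [-44, -48, -27, -26, -21] -> [-264, -288, -162, -156, -126] -> [-156, -126] -> [-156, -126] -> 2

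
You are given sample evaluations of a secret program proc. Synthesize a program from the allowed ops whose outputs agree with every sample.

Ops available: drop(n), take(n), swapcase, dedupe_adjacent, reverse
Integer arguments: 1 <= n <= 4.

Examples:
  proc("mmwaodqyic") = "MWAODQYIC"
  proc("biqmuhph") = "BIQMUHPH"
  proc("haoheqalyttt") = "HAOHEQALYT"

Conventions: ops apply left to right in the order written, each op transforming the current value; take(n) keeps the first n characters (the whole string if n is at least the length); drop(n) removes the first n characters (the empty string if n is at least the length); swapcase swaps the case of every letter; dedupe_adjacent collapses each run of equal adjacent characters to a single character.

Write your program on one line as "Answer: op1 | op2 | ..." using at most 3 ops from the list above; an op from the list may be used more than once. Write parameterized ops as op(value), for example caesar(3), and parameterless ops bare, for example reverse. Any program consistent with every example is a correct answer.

dedupe_adjacent | swapcase

Check, running the answer program on each example:
  "mmwaodqyic" -> "mwaodqyic" -> "MWAODQYIC"
  "biqmuhph" -> "biqmuhph" -> "BIQMUHPH"
  "haoheqalyttt" -> "haoheqalyt" -> "HAOHEQALYT"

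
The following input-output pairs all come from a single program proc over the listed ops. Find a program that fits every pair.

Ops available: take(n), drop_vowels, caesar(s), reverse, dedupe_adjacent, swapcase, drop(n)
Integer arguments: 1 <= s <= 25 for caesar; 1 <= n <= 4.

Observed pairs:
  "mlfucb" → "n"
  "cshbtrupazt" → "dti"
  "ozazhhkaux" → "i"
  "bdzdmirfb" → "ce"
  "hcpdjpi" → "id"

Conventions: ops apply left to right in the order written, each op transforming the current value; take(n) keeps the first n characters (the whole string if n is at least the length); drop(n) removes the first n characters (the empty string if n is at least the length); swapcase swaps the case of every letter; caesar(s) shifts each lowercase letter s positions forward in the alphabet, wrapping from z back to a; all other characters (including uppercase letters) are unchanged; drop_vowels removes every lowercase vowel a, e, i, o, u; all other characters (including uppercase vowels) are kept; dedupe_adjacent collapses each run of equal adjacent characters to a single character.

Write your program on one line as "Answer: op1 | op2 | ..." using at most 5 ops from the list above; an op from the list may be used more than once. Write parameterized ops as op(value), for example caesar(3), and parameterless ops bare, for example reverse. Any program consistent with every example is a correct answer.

drop_vowels | caesar(15) | take(3) | drop_vowels | caesar(12)

Check, running the answer program on each example:
  "mlfucb" -> "mlfcb" -> "baurq" -> "bau" -> "b" -> "n"
  "cshbtrupazt" -> "cshbtrpzt" -> "rhwqigeoi" -> "rhw" -> "rhw" -> "dti"
  "ozazhhkaux" -> "zzhhkx" -> "oowwzm" -> "oow" -> "w" -> "i"
  "bdzdmirfb" -> "bdzdmrfb" -> "qsosbguq" -> "qso" -> "qs" -> "ce"
  "hcpdjpi" -> "hcpdjp" -> "wresye" -> "wre" -> "wr" -> "id"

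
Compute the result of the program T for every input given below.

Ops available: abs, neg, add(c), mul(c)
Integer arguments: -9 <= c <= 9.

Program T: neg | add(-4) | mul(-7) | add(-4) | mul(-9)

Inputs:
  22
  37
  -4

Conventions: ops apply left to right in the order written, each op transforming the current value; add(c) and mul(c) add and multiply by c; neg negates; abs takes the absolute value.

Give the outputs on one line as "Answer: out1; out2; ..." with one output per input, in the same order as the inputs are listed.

Execution, op by op:
  22 -> -22 -> -26 -> 182 -> 178 -> -1602
  37 -> -37 -> -41 -> 287 -> 283 -> -2547
  -4 -> 4 -> 0 -> 0 -> -4 -> 36

-1602; -2547; 36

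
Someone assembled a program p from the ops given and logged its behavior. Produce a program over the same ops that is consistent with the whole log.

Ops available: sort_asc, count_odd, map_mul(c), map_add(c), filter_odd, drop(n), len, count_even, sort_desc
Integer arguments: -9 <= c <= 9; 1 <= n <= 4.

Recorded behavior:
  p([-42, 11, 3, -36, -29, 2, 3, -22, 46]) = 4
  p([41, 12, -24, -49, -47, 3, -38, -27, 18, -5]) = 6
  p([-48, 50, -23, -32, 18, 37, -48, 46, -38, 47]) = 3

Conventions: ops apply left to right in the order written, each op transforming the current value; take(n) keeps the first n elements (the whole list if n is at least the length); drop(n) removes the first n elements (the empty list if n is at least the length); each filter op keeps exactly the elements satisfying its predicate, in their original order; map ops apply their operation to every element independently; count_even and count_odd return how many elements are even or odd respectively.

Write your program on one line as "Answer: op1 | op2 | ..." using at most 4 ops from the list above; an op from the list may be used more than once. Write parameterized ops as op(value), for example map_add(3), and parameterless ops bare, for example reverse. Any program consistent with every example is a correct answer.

map_add(-7) | sort_desc | sort_asc | count_even

Check, running the answer program on each example:
  [-42, 11, 3, -36, -29, 2, 3, -22, 46] -> [-49, 4, -4, -43, -36, -5, -4, -29, 39] -> [39, 4, -4, -4, -5, -29, -36, -43, -49] -> [-49, -43, -36, -29, -5, -4, -4, 4, 39] -> 4
  [41, 12, -24, -49, -47, 3, -38, -27, 18, -5] -> [34, 5, -31, -56, -54, -4, -45, -34, 11, -12] -> [34, 11, 5, -4, -12, -31, -34, -45, -54, -56] -> [-56, -54, -45, -34, -31, -12, -4, 5, 11, 34] -> 6
  [-48, 50, -23, -32, 18, 37, -48, 46, -38, 47] -> [-55, 43, -30, -39, 11, 30, -55, 39, -45, 40] -> [43, 40, 39, 30, 11, -30, -39, -45, -55, -55] -> [-55, -55, -45, -39, -30, 11, 30, 39, 40, 43] -> 3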